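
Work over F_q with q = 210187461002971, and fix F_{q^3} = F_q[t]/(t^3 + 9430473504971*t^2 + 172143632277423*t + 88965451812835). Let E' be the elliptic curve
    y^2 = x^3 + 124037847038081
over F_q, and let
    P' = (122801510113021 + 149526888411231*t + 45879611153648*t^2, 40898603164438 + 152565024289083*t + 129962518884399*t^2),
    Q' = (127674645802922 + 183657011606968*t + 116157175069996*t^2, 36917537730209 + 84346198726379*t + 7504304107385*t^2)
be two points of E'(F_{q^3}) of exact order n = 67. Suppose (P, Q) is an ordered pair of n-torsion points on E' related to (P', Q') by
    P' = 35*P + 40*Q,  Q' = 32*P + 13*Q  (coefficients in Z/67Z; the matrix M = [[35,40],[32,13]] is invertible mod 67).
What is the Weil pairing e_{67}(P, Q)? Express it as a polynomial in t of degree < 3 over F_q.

142729627354249 + 117741357612699*t + 151818818332867*t^2

e_{67}(aP+bQ,cP+dQ) = e_{67}(P,Q)^(ad-bc); with (a,b,c,d)=(35,40,32,13) this gives the det-67 law.
det M = 35*13 - 40*32 = -825 = 46 (mod 67); 46^{-1} = 51 (mod 67).
7-bit Miller (1000011) on E'/F_{210187461002971} with a'=0, b'=124037847038081: accumulate tangent/chord ratios at Q'+S and P'+S'.
f_P(D_Q)/f_Q(D_P) = 6279392862419 + 13509618360819*t + 11755840055701*t^2.
Raise to 51: e(P,Q) = 142729627354249 + 117741357612699*t + 151818818332867*t^2 in mu_{67}.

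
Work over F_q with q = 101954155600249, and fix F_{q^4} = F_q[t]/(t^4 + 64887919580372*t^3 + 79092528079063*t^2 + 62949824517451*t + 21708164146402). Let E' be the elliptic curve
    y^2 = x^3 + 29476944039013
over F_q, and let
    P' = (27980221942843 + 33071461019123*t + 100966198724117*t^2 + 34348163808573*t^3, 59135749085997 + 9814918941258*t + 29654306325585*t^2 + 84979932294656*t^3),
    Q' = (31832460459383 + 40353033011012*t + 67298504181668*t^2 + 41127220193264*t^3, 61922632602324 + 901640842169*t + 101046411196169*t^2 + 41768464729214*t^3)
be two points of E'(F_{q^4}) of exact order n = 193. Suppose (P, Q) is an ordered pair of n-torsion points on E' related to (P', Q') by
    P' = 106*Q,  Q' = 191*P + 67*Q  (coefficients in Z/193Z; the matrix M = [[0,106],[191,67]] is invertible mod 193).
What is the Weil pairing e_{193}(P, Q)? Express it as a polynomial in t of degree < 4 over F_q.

Since e_{193}(P,P)=e_{193}(Q,Q)=1 and e_{193}(Q,P)=e_{193}(P,Q)^{-1}, expanding e_{193}(106*Q,191*P + 67*Q) leaves e(P,Q)^det(M).
0*67 - 106*191 = -20246; reduced mod 193: det = 19, inverse 61.
Build f_{193,P'} and f_{193,Q'} via the 8-bit ladder of 193=11000001_2; evaluate at shifted divisors; quotient in F_{101954155600249^4}.
Result: e(P',Q') = 69073225872621 + 101729728217098*t + 71248817950877*t^2 + 29419421477994*t^3.
(69073225872621 + 101729728217098*t + 71248817950877*t^2 + 29419421477994*t^3)^{61} mod (101954155600249,f) = 26770132057745 + 31744847254155*t + 92054988397605*t^2 + 10304596624460*t^3.

26770132057745 + 31744847254155*t + 92054988397605*t^2 + 10304596624460*t^3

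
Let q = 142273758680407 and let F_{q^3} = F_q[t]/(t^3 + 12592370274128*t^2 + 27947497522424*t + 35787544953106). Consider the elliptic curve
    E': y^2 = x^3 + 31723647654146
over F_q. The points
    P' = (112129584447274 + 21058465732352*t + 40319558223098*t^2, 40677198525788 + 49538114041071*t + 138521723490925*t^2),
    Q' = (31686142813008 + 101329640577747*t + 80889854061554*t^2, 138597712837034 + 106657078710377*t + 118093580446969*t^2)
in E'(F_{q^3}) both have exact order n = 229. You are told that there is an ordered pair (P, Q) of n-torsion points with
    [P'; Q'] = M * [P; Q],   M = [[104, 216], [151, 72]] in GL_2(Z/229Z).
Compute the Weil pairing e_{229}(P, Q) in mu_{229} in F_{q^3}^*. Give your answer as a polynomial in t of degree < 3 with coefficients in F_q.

Since e_{229}(P,P)=e_{229}(Q,Q)=1 and e_{229}(Q,P)=e_{229}(P,Q)^{-1}, expanding e_{229}(104*P + 216*Q,151*P + 72*Q) leaves e(P,Q)^det(M).
So e_{229}(P,Q) = e_{229}(P',Q')^{181}, since 62*181 = 1 mod 229.
Double-and-add over 11100101: 8-1 doublings, 5-1 additions; each step l_{T,T}/v_{2T} or l_{T,P'}/v at Q'+S for random S.
So e_{229}(P',Q') = 78533040681384 + 9624732313959*t + 139617706310245*t^2.
(78533040681384 + 9624732313959*t + 139617706310245*t^2)^{181} mod (142273758680407,f) = 1383699994358 + 4547832734058*t + 18683985108125*t^2.

1383699994358 + 4547832734058*t + 18683985108125*t^2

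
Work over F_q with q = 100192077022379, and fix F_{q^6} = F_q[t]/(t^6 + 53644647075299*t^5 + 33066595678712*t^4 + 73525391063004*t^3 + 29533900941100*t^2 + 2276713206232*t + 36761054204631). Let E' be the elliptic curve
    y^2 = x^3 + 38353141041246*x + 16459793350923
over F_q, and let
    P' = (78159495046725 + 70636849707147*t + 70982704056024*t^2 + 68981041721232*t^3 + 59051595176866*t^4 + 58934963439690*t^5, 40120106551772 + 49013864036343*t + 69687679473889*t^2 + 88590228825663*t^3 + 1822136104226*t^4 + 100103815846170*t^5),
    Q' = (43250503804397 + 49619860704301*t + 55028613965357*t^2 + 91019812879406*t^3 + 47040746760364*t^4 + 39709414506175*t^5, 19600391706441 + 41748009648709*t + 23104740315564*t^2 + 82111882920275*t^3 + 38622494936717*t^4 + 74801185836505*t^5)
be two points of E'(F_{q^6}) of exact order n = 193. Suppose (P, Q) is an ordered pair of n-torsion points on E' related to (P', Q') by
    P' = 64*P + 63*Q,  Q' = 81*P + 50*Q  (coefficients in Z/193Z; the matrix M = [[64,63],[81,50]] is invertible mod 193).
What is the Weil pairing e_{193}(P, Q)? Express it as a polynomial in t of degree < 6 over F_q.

69112352265656 + 28159804626960*t + 78909349113329*t^2 + 62437569674704*t^3 + 9970564088800*t^4 + 2425487383221*t^5

The 193-Weil pairing on E[193] over F_{100192077022379} is alternating-bilinear: e_{193}(P',Q') = e_{193}(P,Q)^det(M).
det(M) mod 193 = 27; its inverse in (Z/193)^* is 143 (check: 27*143 mod 193 = 1).
Miller loop for e_{193} over F_{100192077022379^6}: bits of 193 = 11000001; 7 double steps + 2 add steps, l/v at each.
So e_{193}(P',Q') = 77641130751367 + 36433963932161*t + 18339080962226*t^2 + 6065559494753*t^3 + 63749891309373*t^4 + 1689549103616*t^5.
Finally e_{193}(P,Q) = 69112352265656 + 28159804626960*t + 78909349113329*t^2 + 62437569674704*t^3 + 9970564088800*t^4 + 2425487383221*t^5.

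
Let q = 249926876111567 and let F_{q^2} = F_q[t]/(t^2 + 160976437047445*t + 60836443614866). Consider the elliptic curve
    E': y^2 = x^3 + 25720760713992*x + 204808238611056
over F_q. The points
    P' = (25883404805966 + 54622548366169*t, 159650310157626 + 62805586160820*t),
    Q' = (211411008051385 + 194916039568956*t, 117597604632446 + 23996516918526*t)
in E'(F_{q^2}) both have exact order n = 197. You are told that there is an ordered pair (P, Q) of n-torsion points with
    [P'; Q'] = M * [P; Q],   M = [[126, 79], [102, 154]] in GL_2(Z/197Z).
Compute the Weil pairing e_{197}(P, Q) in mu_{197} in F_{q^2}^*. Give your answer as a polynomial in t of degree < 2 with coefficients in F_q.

e_{197} is bilinear + alternating on E[197], so e_{197}(126*P + 79*Q, 102*P + 154*Q) = e_{197}(P,Q)^(126*154-79*102).
det M = 126*154 - 79*102 = 11346 = 117 (mod 197); 117^{-1} = 32 (mod 197).
Double-and-add over 11000101: 8-1 doublings, 4-1 additions; each step l_{T,T}/v_{2T} or l_{T,P'}/v at Q'+S for random S.
Miller gives e_{197}(P',Q') = 179388435737507 + 92022707341637*t in F_{249926876111567^2}.
Raise to 32: e(P,Q) = 92511573487380 + 221010207580268*t in mu_{197}.

92511573487380 + 221010207580268*t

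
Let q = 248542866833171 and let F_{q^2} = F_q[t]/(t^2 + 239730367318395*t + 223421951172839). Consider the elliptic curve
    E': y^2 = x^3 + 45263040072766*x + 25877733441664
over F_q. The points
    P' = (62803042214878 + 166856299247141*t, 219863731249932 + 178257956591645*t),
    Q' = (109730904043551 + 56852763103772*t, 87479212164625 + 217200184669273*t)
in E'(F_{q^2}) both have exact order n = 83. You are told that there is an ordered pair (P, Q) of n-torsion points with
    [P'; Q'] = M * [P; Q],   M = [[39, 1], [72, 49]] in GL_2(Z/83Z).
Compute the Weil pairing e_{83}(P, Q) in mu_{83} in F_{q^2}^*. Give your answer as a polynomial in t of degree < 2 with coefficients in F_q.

169617470143270 + 52980462850301*t

Since e_{83}(P,P)=e_{83}(Q,Q)=1 and e_{83}(Q,P)=e_{83}(P,Q)^{-1}, expanding e_{83}(39*P + 1*Q,72*P + 49*Q) leaves e(P,Q)^det(M).
39*49 - 1*72 = 1839; reduced mod 83: det = 13, inverse 32.
Build f_{83,P'} and f_{83,Q'} via the 7-bit ladder of 83=1010011_2; evaluate at shifted divisors; quotient in F_{248542866833171^2}.
Result: e(P',Q') = 33923207365453 + 100452281337213*t.
e_{83}(P,Q) = (33923207365453 + 100452281337213*t)^{32} = 169617470143270 + 52980462850301*t.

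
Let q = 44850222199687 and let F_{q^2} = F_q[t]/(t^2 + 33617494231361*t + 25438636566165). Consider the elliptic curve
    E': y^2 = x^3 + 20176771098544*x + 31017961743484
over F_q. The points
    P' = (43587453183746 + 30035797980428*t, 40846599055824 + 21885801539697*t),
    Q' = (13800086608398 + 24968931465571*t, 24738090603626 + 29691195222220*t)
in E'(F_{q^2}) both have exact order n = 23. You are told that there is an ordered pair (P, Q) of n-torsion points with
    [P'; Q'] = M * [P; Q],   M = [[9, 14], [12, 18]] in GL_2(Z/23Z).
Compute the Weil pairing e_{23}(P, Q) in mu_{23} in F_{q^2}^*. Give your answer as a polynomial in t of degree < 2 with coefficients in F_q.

13578918438572 + 29545805815093*t

e_{23} is bilinear + alternating on E[23], so e_{23}(9*P + 14*Q, 12*P + 18*Q) = e_{23}(P,Q)^(9*18-14*12).
det M = 9*18 - 14*12 = -6 = 17 (mod 23); 17^{-1} = 19 (mod 23).
5-bit Miller (10111) on E'/F_{44850222199687} with a'=20176771098544, b'=31017961743484: accumulate tangent/chord ratios at Q'+S and P'+S'.
The quotient is 22822936868017 + 9708580917187*t.
Thus e_{23}(P,Q) = 13578918438572 + 29545805815093*t.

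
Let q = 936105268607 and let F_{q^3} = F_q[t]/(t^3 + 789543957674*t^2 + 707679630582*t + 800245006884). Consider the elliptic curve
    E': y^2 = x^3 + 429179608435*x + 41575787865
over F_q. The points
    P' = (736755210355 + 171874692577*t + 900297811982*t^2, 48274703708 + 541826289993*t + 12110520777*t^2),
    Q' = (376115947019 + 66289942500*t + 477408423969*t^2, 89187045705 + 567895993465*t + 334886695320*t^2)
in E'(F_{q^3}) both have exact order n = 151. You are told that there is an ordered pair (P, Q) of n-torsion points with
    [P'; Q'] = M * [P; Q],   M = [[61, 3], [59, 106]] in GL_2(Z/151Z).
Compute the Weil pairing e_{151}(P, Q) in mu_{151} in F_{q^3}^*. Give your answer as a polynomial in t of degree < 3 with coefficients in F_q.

307484568132 + 526872973176*t + 754839455560*t^2

Alternating bilinearity on E[151] (values in mu_{151} in F_{936105268607^3}) gives e(P',Q') = e(P,Q)^det(M).
det(M) mod 151 = 98; its inverse in (Z/151)^* is 94 (check: 98*94 mod 151 = 1).
Run Miller on y^2=x^3+429179608435*x+41575787865 over F_{936105268607}: ladder 10010111 (8 bits); e = f_P(D_Q)/f_Q(D_P).
Result: e(P',Q') = 841475151471 + 884792138868*t + 198043641099*t^2.
Finally e_{151}(P,Q) = 307484568132 + 526872973176*t + 754839455560*t^2.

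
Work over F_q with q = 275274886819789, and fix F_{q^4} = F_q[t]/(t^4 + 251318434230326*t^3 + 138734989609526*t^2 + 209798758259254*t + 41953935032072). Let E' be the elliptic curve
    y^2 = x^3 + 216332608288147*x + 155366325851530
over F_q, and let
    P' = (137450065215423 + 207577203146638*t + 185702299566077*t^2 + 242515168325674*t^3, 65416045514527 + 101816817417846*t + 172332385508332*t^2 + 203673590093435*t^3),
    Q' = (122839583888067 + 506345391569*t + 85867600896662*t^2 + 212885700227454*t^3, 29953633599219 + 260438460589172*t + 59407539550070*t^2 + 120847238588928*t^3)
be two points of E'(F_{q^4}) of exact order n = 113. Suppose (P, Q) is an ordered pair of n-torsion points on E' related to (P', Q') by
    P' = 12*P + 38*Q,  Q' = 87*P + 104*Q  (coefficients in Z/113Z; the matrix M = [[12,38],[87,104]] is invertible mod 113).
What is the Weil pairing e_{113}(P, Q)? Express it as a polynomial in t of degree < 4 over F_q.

161785710830199 + 187456037767157*t + 81320861579973*t^2 + 62721245401459*t^3

The 113-Weil pairing on E[113] over F_{275274886819789} is alternating-bilinear: e_{113}(P',Q') = e_{113}(P,Q)^det(M).
So e_{113}(P,Q) = e_{113}(P',Q')^{80}, since 89*80 = 1 mod 113.
n = 113 = (1110001)_2 (7 bits, wt 4); accumulate f_{113,P'}(Q'+S)/f_{113,P'}(S) along the 6-step ladder.
Miller gives e_{113}(P',Q') = 227980440731420 + 211590232107768*t + 45199815899319*t^2 + 266711159489577*t^3 in F_{275274886819789^4}.
Finally e_{113}(P,Q) = 161785710830199 + 187456037767157*t + 81320861579973*t^2 + 62721245401459*t^3.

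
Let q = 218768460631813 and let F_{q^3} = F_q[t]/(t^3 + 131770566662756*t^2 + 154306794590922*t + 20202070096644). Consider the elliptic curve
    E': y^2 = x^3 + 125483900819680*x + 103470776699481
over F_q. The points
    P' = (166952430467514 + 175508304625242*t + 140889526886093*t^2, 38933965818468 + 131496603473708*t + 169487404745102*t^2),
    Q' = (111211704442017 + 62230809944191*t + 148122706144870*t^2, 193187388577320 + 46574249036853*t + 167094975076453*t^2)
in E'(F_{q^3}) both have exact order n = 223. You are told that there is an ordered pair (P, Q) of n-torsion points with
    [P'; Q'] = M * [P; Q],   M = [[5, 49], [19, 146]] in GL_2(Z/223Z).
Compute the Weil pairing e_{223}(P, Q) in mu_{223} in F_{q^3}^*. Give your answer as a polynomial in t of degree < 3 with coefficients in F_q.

101893724218256 + 182498741866745*t + 126939194841175*t^2

e_{223}(aP+bQ,cP+dQ) = e_{223}(P,Q)^(ad-bc); with (a,b,c,d)=(5,49,19,146) this gives the det-223 law.
det M = 5*146 - 49*19 = -201 = 22 (mod 223); 22^{-1} = 71 (mod 223).
8-bit Miller (11011111) on E'/F_{218768460631813} with a'=125483900819680, b'=103470776699481: accumulate tangent/chord ratios at Q'+S and P'+S'.
So e_{223}(P',Q') = 38972413802968 + 53973476921167*t + 75521676695771*t^2.
Finally e_{223}(P,Q) = 101893724218256 + 182498741866745*t + 126939194841175*t^2.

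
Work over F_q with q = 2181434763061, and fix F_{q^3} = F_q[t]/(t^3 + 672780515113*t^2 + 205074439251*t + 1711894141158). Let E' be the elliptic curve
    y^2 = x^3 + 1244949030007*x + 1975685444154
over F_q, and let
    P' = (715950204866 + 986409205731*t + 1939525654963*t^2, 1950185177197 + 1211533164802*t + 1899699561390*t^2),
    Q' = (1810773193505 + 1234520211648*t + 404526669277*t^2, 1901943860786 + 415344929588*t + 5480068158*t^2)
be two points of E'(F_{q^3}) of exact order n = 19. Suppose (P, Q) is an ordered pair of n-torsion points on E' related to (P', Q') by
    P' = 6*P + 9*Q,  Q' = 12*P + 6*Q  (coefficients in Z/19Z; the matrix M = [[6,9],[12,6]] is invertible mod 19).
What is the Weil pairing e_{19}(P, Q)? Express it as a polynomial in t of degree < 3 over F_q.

1214075456050 + 1253237272408*t + 1760705602752*t^2

e_{19}(aP+bQ,cP+dQ) = e_{19}(P,Q)^(ad-bc); with (a,b,c,d)=(6,9,12,6) this gives the det-19 law.
Inverting 4 mod 19: 5. Thus e_{19}(P,Q) = e(P',Q')^{5}.
Run Miller on y^2=x^3+1244949030007*x+1975685444154 over F_{2181434763061}: ladder 10011 (5 bits); e = f_P(D_Q)/f_Q(D_P).
So e_{19}(P',Q') = 1708213581791 + 1605374575033*t + 739457268730*t^2.
e_{19}(P,Q) = (1708213581791 + 1605374575033*t + 739457268730*t^2)^{5} = 1214075456050 + 1253237272408*t + 1760705602752*t^2.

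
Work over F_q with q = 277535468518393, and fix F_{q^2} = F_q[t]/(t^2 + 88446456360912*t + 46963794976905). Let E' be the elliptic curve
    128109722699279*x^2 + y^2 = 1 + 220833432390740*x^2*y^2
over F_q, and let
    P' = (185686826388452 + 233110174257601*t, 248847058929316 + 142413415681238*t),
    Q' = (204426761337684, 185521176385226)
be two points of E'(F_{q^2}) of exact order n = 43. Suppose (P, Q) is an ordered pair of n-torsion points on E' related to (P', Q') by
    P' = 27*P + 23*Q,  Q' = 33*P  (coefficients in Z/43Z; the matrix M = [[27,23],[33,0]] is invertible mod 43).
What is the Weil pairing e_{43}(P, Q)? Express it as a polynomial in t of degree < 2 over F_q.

Since e_{43}(P,P)=e_{43}(Q,Q)=1 and e_{43}(Q,P)=e_{43}(P,Q)^{-1}, expanding e_{43}(27*P + 23*Q,33*P) leaves e(P,Q)^det(M).
det(M) mod 43 = 15; its inverse in (Z/43)^* is 23 (check: 15*23 mod 43 = 1).
Edwards->Montgomery: u=(1+y)/(1-y), v=u/x -> 127402929109146v^2=u^3+201555880156399u^2+u; then x_W=46202939706733u+11901281095271: y^2=x^3+218232546833583*x+91892018326927.
Build f_{43,P'} and f_{43,Q'} via the 6-bit ladder of 43=101011_2; evaluate at shifted divisors; quotient in F_{277535468518393^2}.
e_{43}(P',Q') = 85568959709127 + 82083934729894*t.
(85568959709127 + 82083934729894*t)^{23} mod (277535468518393,f) = 168490691644242 + 153654858244455*t.

168490691644242 + 153654858244455*t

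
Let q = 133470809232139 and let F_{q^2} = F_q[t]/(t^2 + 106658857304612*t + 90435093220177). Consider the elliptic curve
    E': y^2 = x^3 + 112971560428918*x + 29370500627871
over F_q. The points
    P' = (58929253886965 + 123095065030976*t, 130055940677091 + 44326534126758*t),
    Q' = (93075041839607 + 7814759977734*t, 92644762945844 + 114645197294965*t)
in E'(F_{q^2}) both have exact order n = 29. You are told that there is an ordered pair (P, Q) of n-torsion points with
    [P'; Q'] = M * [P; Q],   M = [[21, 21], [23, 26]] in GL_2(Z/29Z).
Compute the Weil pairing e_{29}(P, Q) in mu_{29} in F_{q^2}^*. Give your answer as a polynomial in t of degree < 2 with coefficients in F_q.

Under M = [[21,21],[23,26]] in GL_2(Z/29), e_{29}(P',Q') = e_{29}(P,Q)^(21*26-21*23 mod 29).
21*26 - 21*23 = 63; reduced mod 29: det = 5, inverse 6.
Miller loop for e_{29} over F_{133470809232139^2}: bits of 29 = 11101; 4 double steps + 3 add steps, l/v at each.
Miller gives e_{29}(P',Q') = 22807241061142 + 106133562231264*t in F_{133470809232139^2}.
Thus e_{29}(P,Q) = 13969836009965 + 14044872739857*t.

13969836009965 + 14044872739857*t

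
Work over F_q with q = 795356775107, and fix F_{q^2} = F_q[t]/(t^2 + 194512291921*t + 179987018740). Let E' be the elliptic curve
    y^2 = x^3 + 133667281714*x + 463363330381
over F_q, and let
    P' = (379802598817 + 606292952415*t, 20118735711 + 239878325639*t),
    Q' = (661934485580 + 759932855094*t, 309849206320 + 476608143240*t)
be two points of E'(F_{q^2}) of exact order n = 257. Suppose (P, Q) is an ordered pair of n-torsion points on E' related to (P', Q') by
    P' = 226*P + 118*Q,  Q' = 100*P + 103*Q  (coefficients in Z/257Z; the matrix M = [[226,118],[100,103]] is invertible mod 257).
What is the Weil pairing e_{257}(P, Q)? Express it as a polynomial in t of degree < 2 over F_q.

e_{257} is bilinear + alternating on E[257], so e_{257}(226*P + 118*Q, 100*P + 103*Q) = e_{257}(P,Q)^(226*103-118*100).
det(M) mod 257 = 170; its inverse in (Z/257)^* is 192 (check: 170*192 mod 257 = 1).
Run Miller on y^2=x^3+133667281714*x+463363330381 over F_{795356775107}: ladder 100000001 (9 bits); e = f_P(D_Q)/f_Q(D_P).
f_P(D_Q)/f_Q(D_P) = 244346164164 + 544346622976*t.
Thus e_{257}(P,Q) = 732660892648 + 435253075287*t.

732660892648 + 435253075287*t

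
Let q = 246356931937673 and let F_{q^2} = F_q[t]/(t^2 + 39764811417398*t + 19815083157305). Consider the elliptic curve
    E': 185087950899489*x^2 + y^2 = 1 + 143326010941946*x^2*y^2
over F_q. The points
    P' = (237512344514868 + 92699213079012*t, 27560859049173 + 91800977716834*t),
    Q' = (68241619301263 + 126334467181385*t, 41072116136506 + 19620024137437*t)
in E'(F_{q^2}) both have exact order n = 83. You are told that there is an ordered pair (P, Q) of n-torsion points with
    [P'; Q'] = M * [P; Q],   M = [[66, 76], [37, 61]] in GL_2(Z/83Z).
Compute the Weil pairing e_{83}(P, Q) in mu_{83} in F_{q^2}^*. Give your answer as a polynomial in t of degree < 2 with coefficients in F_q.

195278095662012 + 150121910623451*t

The 83-Weil pairing on E[83] over F_{246356931937673} is alternating-bilinear: e_{83}(P',Q') = e_{83}(P,Q)^det(M).
So e_{83}(P,Q) = e_{83}(P',Q')^{8}, since 52*8 = 1 mod 83.
Edwards a_E,d_E -> Montgomery A=80392272212542,B=26170022434836 -> Weierstrass 88969748287542,88533886708878 via alpha=13676171650627,beta=72029717973804.
Double-and-add over 1010011: 7-1 doublings, 4-1 additions; each step l_{T,T}/v_{2T} or l_{T,P'}/v at Q'+S for random S.
Miller gives e_{83}(P',Q') = 61820046353843 + 116092615782585*t in F_{246356931937673^2}.
Finally e_{83}(P,Q) = 195278095662012 + 150121910623451*t.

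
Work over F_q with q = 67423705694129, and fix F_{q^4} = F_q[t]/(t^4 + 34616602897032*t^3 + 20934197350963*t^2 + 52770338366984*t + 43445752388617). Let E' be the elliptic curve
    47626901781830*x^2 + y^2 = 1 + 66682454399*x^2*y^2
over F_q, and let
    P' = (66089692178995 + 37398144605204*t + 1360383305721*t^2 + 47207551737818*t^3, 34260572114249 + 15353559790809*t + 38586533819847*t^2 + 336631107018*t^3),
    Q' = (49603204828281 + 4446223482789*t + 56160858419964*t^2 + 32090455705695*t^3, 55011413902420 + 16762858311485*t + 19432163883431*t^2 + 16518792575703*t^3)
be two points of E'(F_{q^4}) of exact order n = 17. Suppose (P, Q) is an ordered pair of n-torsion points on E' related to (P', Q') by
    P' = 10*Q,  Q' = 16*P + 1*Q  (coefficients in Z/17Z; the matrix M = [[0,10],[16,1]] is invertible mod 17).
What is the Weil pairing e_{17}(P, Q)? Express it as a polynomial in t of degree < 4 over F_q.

7366000439083 + 34712162028672*t + 15667874854580*t^2 + 46207030165648*t^3

Since e_{17}(P,P)=e_{17}(Q,Q)=1 and e_{17}(Q,P)=e_{17}(P,Q)^{-1}, expanding e_{17}(10*Q,16*P + 1*Q) leaves e(P,Q)^det(M).
det(M) mod 17 = 10; its inverse in (Z/17)^* is 12 (check: 10*12 mod 17 = 1).
Map (x,y)_Ed via u=(1+y)/(1-y), v=(1+y)/((1-y)x) to Montgomery A=25317404866505,B=65389039807377; then to (a',b')=(32423869575622,47544778867130).
5-bit Miller (10001) on E'/F_{67423705694129} with a'=32423869575622, b'=47544778867130: accumulate tangent/chord ratios at Q'+S and P'+S'.
The quotient is 64775986121686 + 31054800800997*t + 30649435803050*t^2 + 20881215024964*t^3.
Raise to 12: e(P,Q) = 7366000439083 + 34712162028672*t + 15667874854580*t^2 + 46207030165648*t^3 in mu_{17}.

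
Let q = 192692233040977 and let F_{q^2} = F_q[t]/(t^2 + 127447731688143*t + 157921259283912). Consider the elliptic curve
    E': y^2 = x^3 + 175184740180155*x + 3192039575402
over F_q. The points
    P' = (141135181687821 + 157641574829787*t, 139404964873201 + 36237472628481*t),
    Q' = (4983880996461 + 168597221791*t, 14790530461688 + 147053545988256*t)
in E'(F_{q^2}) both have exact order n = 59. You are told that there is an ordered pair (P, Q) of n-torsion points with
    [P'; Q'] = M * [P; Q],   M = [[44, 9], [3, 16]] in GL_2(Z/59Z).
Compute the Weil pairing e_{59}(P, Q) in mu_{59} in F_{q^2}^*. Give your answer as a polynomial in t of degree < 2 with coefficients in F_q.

105039243956620 + 4209494797008*t

e_{59} is bilinear + alternating on E[59], so e_{59}(44*P + 9*Q, 3*P + 16*Q) = e_{59}(P,Q)^(44*16-9*3).
Inverting 28 mod 59: 19. Thus e_{59}(P,Q) = e(P',Q')^{19}.
Miller loop for e_{59} over F_{192692233040977^2}: bits of 59 = 111011; 5 double steps + 4 add steps, l/v at each.
Result: e(P',Q') = 16044615640447 + 176708909134113*t.
Hence e(P,Q) = 105039243956620 + 4209494797008*t in F_{192692233040977^2}^*.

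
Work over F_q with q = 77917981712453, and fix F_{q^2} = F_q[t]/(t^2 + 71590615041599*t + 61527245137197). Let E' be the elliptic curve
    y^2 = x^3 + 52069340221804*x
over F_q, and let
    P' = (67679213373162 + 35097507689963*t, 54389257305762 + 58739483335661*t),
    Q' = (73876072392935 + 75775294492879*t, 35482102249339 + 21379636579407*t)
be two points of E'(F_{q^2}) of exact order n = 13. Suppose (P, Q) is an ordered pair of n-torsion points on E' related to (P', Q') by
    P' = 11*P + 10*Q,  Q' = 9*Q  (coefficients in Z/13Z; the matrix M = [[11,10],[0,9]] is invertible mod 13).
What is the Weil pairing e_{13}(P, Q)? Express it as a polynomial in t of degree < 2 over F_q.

54981645465469 + 69831410221070*t

Since e_{13}(P,P)=e_{13}(Q,Q)=1 and e_{13}(Q,P)=e_{13}(P,Q)^{-1}, expanding e_{13}(11*P + 10*Q,9*Q) leaves e(P,Q)^det(M).
11*9 - 10*0 = 99; reduced mod 13: det = 8, inverse 5.
n = 13 = (1101)_2 (4 bits, wt 3); accumulate f_{13,P'}(Q'+S)/f_{13,P'}(S) along the 3-step ladder.
The quotient is 30848461480058 + 22086151828923*t.
Thus e_{13}(P,Q) = 54981645465469 + 69831410221070*t.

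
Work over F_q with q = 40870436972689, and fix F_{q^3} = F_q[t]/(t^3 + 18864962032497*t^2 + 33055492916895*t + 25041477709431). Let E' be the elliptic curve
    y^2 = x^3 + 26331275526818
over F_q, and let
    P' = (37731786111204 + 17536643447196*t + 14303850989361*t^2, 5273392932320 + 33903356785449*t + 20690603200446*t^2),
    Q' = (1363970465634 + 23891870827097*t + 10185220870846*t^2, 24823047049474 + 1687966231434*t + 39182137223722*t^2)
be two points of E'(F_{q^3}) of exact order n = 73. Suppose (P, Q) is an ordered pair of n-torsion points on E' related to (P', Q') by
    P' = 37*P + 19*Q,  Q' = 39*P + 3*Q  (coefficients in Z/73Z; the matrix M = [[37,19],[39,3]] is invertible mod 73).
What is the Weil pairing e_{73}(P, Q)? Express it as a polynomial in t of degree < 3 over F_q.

19550430330064 + 16253916574474*t + 38121842953535*t^2

Since e_{73}(P,P)=e_{73}(Q,Q)=1 and e_{73}(Q,P)=e_{73}(P,Q)^{-1}, expanding e_{73}(37*P + 19*Q,39*P + 3*Q) leaves e(P,Q)^det(M).
So e_{73}(P,Q) = e_{73}(P',Q')^{46}, since 27*46 = 1 mod 73.
7-bit Miller (1001001) on E'/F_{40870436972689} with a'=0, b'=26331275526818: accumulate tangent/chord ratios at Q'+S and P'+S'.
Result: e(P',Q') = 35502456091816 + 20255842223147*t + 21654346590998*t^2.
e_{73}(P,Q) = (35502456091816 + 20255842223147*t + 21654346590998*t^2)^{46} = 19550430330064 + 16253916574474*t + 38121842953535*t^2.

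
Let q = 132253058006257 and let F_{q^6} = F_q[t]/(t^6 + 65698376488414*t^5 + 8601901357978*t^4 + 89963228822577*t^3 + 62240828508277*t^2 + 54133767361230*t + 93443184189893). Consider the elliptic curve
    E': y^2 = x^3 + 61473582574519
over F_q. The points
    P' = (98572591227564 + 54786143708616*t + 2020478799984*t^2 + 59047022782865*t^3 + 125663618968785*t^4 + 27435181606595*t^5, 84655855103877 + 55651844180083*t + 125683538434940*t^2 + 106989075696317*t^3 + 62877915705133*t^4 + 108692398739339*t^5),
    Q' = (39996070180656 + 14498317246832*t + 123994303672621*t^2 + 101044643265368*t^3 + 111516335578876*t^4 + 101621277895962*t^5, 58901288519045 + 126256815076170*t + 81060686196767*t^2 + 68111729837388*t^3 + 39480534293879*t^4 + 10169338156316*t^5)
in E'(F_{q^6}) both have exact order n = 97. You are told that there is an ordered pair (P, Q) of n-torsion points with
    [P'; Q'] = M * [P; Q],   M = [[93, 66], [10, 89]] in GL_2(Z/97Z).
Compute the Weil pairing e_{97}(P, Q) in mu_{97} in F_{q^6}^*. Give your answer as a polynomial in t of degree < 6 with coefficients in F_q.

93041739892387 + 88152825631360*t + 33376320423131*t^2 + 14449223721482*t^3 + 116663688801837*t^4 + 38556801812357*t^5

e_{97}(aP+bQ,cP+dQ) = e_{97}(P,Q)^(ad-bc); with (a,b,c,d)=(93,66,10,89) this gives the det-97 law.
Hence e(P,Q) = e(P',Q')^{78} where 78 = 51^{-1} mod 97.
Miller loop for e_{97} over F_{132253058006257^6}: bits of 97 = 1100001; 6 double steps + 2 add steps, l/v at each.
Miller gives e_{97}(P',Q') = 47191317696483 + 102482018626891*t + 68349203250756*t^2 + 19785951251818*t^3 + 49412541845512*t^4 + 70968643124589*t^5 in F_{132253058006257^6}.
Thus e_{97}(P,Q) = 93041739892387 + 88152825631360*t + 33376320423131*t^2 + 14449223721482*t^3 + 116663688801837*t^4 + 38556801812357*t^5.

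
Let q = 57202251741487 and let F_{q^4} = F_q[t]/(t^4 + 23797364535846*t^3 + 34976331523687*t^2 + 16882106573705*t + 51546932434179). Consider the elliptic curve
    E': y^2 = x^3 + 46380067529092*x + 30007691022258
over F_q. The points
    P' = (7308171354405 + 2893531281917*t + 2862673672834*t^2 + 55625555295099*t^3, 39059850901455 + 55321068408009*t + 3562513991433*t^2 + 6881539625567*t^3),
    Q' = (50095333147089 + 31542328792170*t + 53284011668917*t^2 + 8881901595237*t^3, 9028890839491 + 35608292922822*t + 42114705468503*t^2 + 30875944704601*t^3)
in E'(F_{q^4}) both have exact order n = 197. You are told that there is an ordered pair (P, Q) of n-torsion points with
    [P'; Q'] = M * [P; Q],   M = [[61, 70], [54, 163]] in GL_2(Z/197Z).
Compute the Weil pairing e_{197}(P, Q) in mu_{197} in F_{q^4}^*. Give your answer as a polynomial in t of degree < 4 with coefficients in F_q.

23619759161170 + 774125833300*t + 39767800829383*t^2 + 9373391614865*t^3

The 197-Weil pairing on E[197] over F_{57202251741487} is alternating-bilinear: e_{197}(P',Q') = e_{197}(P,Q)^det(M).
So e_{197}(P,Q) = e_{197}(P',Q')^{95}, since 56*95 = 1 mod 197.
Build f_{197,P'} and f_{197,Q'} via the 8-bit ladder of 197=11000101_2; evaluate at shifted divisors; quotient in F_{57202251741487^4}.
Result: e(P',Q') = 25231947737813 + 44665119013078*t + 55694388990709*t^2 + 50635063728421*t^3.
Thus e_{197}(P,Q) = 23619759161170 + 774125833300*t + 39767800829383*t^2 + 9373391614865*t^3.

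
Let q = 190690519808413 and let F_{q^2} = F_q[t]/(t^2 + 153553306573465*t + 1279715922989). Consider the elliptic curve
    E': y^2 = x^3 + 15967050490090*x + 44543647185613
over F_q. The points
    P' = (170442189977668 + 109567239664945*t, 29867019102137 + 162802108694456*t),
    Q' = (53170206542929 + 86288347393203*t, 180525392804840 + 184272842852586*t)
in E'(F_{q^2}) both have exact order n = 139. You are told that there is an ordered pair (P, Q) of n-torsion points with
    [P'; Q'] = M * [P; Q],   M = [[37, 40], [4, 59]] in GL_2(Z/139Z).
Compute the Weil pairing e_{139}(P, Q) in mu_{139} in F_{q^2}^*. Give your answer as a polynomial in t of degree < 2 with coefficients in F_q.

36053344054359 + 128218966865120*t

The 139-Weil pairing on E[139] over F_{190690519808413} is alternating-bilinear: e_{139}(P',Q') = e_{139}(P,Q)^det(M).
Hence e(P,Q) = e(P',Q')^{65} where 65 = 77^{-1} mod 139.
Build f_{139,P'} and f_{139,Q'} via the 8-bit ladder of 139=10001011_2; evaluate at shifted divisors; quotient in F_{190690519808413^2}.
Result: e(P',Q') = 40979197495544 + 184858759171157*t.
e_{139}(P,Q) = (40979197495544 + 184858759171157*t)^{65} = 36053344054359 + 128218966865120*t.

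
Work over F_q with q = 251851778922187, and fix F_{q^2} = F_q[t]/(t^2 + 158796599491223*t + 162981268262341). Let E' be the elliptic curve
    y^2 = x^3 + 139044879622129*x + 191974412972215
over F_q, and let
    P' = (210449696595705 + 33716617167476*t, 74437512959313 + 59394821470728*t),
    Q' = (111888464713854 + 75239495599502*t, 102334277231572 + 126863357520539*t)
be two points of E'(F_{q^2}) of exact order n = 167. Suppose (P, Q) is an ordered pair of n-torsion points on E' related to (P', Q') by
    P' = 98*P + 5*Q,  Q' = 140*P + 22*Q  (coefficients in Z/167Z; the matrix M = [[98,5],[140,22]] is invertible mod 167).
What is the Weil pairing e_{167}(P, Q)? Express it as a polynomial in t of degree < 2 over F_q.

The 167-Weil pairing on E[167] over F_{251851778922187} is alternating-bilinear: e_{167}(P',Q') = e_{167}(P,Q)^det(M).
det M = 98*22 - 5*140 = 1456 = 120 (mod 167); 120^{-1} = 135 (mod 167).
Build f_{167,P'} and f_{167,Q'} via the 8-bit ladder of 167=10100111_2; evaluate at shifted divisors; quotient in F_{251851778922187^2}.
f_P(D_Q)/f_Q(D_P) = 242645901007130 + 143690150743896*t.
Raise to 135: e(P,Q) = 72838922342081 + 5955080682736*t in mu_{167}.

72838922342081 + 5955080682736*t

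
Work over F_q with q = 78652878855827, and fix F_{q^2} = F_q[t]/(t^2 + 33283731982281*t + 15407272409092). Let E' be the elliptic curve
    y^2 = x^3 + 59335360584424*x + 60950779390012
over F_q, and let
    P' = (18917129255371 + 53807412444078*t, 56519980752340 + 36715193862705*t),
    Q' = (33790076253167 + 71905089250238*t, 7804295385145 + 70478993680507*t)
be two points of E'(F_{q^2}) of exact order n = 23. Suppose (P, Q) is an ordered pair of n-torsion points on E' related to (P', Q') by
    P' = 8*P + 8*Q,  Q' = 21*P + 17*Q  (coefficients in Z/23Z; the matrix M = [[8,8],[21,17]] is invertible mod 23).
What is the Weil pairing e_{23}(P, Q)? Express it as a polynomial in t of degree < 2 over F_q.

40654598918912 + 16996353801303*t

Under M = [[8,8],[21,17]] in GL_2(Z/23), e_{23}(P',Q') = e_{23}(P,Q)^(8*17-8*21 mod 23).
Hence e(P,Q) = e(P',Q')^{5} where 5 = 14^{-1} mod 23.
5-bit Miller (10111) on E'/F_{78652878855827} with a'=59335360584424, b'=60950779390012: accumulate tangent/chord ratios at Q'+S and P'+S'.
So e_{23}(P',Q') = 59985432185521 + 48533788484967*t.
Finally e_{23}(P,Q) = 40654598918912 + 16996353801303*t.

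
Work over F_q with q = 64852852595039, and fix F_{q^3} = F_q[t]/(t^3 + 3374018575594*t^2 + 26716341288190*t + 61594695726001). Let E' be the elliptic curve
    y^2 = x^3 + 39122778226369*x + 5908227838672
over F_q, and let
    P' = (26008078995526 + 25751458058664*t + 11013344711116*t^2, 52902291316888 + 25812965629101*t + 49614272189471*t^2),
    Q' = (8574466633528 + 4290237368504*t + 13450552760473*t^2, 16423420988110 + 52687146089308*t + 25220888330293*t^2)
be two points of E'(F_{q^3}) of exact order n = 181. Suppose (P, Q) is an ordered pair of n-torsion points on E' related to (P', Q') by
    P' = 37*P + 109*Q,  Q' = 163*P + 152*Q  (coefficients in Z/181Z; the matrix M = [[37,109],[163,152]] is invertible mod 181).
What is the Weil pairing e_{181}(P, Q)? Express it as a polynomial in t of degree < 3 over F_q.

Under M = [[37,109],[163,152]] in GL_2(Z/181), e_{181}(P',Q') = e_{181}(P,Q)^(37*152-109*163 mod 181).
So e_{181}(P,Q) = e_{181}(P',Q')^{147}, since 165*147 = 1 mod 181.
Build f_{181,P'} and f_{181,Q'} via the 8-bit ladder of 181=10110101_2; evaluate at shifted divisors; quotient in F_{64852852595039^3}.
f_P(D_Q)/f_Q(D_P) = 41444077000287 + 34162042083603*t + 8776053111993*t^2.
(41444077000287 + 34162042083603*t + 8776053111993*t^2)^{147} mod (64852852595039,f) = 55866420136627 + 5829903533277*t + 52047124432048*t^2.

55866420136627 + 5829903533277*t + 52047124432048*t^2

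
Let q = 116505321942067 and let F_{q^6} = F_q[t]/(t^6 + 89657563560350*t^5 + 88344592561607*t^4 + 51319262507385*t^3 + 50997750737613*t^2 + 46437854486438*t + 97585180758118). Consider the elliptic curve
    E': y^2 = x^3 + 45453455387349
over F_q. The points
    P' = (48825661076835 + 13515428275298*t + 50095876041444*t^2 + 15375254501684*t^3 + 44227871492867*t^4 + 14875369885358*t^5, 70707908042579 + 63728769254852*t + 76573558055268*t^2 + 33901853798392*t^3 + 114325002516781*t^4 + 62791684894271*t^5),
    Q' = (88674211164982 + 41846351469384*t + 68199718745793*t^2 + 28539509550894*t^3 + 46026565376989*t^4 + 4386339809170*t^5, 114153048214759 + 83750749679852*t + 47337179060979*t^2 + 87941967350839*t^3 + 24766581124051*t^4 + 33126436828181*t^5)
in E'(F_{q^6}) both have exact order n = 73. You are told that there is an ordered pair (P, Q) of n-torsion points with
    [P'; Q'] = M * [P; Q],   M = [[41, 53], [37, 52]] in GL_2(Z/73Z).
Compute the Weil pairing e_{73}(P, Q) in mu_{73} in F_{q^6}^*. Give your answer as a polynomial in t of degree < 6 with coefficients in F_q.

Since e_{73}(P,P)=e_{73}(Q,Q)=1 and e_{73}(Q,P)=e_{73}(P,Q)^{-1}, expanding e_{73}(41*P + 53*Q,37*P + 52*Q) leaves e(P,Q)^det(M).
Inverting 25 mod 73: 38. Thus e_{73}(P,Q) = e(P',Q')^{38}.
n = 73 = (1001001)_2 (7 bits, wt 3); accumulate f_{73,P'}(Q'+S)/f_{73,P'}(S) along the 6-step ladder.
e_{73}(P',Q') = 18997656849354 + 62212851913192*t + 33555900701756*t^2 + 22325257266796*t^3 + 96670375805842*t^4 + 110768375908291*t^5.
Hence e(P,Q) = 60935731901702 + 26733511784207*t + 112620223967762*t^2 + 85846853639235*t^3 + 13582469465777*t^4 + 99888055589124*t^5 in F_{116505321942067^6}^*.

60935731901702 + 26733511784207*t + 112620223967762*t^2 + 85846853639235*t^3 + 13582469465777*t^4 + 99888055589124*t^5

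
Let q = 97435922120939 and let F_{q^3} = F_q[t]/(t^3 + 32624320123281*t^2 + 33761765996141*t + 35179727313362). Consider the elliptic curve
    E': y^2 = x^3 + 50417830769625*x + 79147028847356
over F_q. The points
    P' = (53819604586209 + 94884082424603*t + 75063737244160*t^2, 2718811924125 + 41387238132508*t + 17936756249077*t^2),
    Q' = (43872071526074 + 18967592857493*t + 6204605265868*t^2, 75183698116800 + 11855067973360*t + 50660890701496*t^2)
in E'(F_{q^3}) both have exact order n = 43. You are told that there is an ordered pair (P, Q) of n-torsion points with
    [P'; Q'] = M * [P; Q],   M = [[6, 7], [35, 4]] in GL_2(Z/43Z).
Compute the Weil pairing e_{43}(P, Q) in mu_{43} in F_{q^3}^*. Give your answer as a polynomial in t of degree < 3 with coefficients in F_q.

57176811670511 + 84084355260316*t + 17596199385268*t^2

e_{43}(aP+bQ,cP+dQ) = e_{43}(P,Q)^(ad-bc); with (a,b,c,d)=(6,7,35,4) this gives the det-43 law.
6*4 - 7*35 = -221; reduced mod 43: det = 37, inverse 7.
n = 43 = (101011)_2 (6 bits, wt 4); accumulate f_{43,P'}(Q'+S)/f_{43,P'}(S) along the 5-step ladder.
f_P(D_Q)/f_Q(D_P) = 20868184118054 + 77015233282954*t + 28363426290750*t^2.
e_{43}(P,Q) = (20868184118054 + 77015233282954*t + 28363426290750*t^2)^{7} = 57176811670511 + 84084355260316*t + 17596199385268*t^2.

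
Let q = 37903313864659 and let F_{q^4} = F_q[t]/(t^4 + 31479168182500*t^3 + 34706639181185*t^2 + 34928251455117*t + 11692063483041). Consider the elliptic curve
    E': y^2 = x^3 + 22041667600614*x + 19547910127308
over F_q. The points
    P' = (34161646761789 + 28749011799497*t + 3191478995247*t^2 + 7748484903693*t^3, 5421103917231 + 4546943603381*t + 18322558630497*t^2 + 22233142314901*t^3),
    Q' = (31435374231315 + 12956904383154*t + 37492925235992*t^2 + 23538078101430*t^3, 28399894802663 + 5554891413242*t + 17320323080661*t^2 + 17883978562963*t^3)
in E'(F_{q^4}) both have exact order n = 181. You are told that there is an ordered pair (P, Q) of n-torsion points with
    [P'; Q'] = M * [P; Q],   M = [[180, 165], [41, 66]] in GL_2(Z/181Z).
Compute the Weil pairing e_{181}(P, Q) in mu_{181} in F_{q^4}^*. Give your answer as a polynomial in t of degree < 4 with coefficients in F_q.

24927608900458 + 34017279737235*t + 33733406611307*t^2 + 14617301135314*t^3

Under M = [[180,165],[41,66]] in GL_2(Z/181), e_{181}(P',Q') = e_{181}(P,Q)^(180*66-165*41 mod 181).
So e_{181}(P,Q) = e_{181}(P',Q')^{104}, since 47*104 = 1 mod 181.
8-bit Miller (10110101) on E'/F_{37903313864659} with a'=22041667600614, b'=19547910127308: accumulate tangent/chord ratios at Q'+S and P'+S'.
The quotient is 26773916247594 + 3020906778506*t + 34098624010978*t^2 + 28992166588*t^3.
e_{181}(P,Q) = (26773916247594 + 3020906778506*t + 34098624010978*t^2 + 28992166588*t^3)^{104} = 24927608900458 + 34017279737235*t + 33733406611307*t^2 + 14617301135314*t^3.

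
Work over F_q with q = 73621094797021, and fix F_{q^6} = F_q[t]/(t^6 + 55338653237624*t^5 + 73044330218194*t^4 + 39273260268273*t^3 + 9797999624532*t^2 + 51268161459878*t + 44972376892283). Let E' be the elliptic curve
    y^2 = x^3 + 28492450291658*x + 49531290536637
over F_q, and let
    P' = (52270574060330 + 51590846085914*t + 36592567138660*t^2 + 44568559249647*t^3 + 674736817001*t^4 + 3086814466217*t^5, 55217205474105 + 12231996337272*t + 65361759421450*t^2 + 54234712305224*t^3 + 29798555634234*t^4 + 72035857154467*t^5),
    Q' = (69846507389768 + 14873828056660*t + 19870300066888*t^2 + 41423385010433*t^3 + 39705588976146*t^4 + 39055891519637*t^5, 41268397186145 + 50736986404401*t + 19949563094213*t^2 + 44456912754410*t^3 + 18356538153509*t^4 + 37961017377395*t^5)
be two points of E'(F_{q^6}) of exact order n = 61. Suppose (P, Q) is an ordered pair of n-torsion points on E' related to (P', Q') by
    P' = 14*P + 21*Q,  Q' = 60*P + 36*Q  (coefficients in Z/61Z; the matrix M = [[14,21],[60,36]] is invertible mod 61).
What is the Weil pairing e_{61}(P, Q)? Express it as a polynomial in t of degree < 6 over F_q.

70103364943120 + 14592364629375*t + 72773487924041*t^2 + 34994007510053*t^3 + 24532838236840*t^4 + 10130869761017*t^5

Alternating bilinearity on E[61] (values in mu_{61} in F_{73621094797021^6}) gives e(P',Q') = e(P,Q)^det(M).
14*36 - 21*60 = -756; reduced mod 61: det = 37, inverse 33.
Miller loop for e_{61} over F_{73621094797021^6}: bits of 61 = 111101; 5 double steps + 4 add steps, l/v at each.
So e_{61}(P',Q') = 60357187339096 + 1864113723646*t + 3344387272615*t^2 + 61812002394095*t^3 + 36963138134846*t^4 + 62607195968732*t^5.
(60357187339096 + 1864113723646*t + 3344387272615*t^2 + 61812002394095*t^3 + 36963138134846*t^4 + 62607195968732*t^5)^{33} mod (73621094797021,f) = 70103364943120 + 14592364629375*t + 72773487924041*t^2 + 34994007510053*t^3 + 24532838236840*t^4 + 10130869761017*t^5.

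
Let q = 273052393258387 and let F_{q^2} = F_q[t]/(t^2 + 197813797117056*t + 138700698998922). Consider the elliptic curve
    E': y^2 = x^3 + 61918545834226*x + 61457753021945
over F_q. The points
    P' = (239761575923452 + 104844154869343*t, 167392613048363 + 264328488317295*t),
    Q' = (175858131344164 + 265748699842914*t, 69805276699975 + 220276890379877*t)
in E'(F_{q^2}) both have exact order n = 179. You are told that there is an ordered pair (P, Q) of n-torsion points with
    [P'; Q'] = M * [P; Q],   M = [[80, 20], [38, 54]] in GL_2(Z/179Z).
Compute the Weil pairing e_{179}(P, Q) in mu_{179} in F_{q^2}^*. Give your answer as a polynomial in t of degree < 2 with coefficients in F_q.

218307129507362 + 76318952429750*t

e_{179}(aP+bQ,cP+dQ) = e_{179}(P,Q)^(ad-bc); with (a,b,c,d)=(80,20,38,54) this gives the det-179 law.
Hence e(P,Q) = e(P',Q')^{170} where 170 = 159^{-1} mod 179.
n = 179 = (10110011)_2 (8 bits, wt 5); accumulate f_{179,P'}(Q'+S)/f_{179,P'}(S) along the 7-step ladder.
e_{179}(P',Q') = 227065790039681 + 38801779090269*t.
Hence e(P,Q) = 218307129507362 + 76318952429750*t in F_{273052393258387^2}^*.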